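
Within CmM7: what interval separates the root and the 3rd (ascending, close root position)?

minor third

Spelling the chord: C–Eb–G–B.
The root is C and the 3rd is Eb.
3 letter names make it a third; at 3 semitones (a half step narrower than major) the quality is minor.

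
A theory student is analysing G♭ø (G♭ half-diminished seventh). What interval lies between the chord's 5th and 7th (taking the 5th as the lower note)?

Spelling the chord: G♭-B𝄫-D𝄫-F♭.
5th = D𝄫; 7th = F♭.
D𝄫 up to F♭ spans 3 letter names and 4 semitones — a major third.

major 3rd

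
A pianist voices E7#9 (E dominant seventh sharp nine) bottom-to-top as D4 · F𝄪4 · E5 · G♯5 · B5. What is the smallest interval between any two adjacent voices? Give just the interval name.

Adjacent intervals: D4→F𝄪4 = augmented third; F𝄪4→E5 = diminished seventh; E5→G♯5 = major third; G♯5→B5 = minor third.
The smallest is G♯5 to B5, a minor third (3 semitones).

m3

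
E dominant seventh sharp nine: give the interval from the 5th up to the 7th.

minor third

The chord tones of E dominant seventh sharp nine are E, G#, B, D, F##.
That puts B below D.
3 letter names make it a third; at 3 semitones (a half step narrower than major) the quality is minor.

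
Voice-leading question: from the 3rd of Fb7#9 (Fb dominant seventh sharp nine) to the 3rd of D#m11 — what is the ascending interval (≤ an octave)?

augmented sixth

The 3rd of Fb7#9 (Fb dominant seventh sharp nine) is Ab; the 3rd of D#m11 is F#.
6 letter names make it a sixth; at 10 semitones (a half step wider than major) the quality is augmented.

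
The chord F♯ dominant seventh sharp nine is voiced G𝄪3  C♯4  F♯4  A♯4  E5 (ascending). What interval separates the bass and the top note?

The outer voices are G𝄪3 and E5.
13 letter names make it a thirteenth; at 19 semitones (a whole step narrower than major) the quality is diminished.

diminished thirteenth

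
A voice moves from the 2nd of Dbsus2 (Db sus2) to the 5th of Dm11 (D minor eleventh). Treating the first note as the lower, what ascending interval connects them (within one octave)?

Dbsus2 (Db sus2) has Eb as its 2nd, and Dm11 (D minor eleventh) has A as its 5th.
From Eb to A: 6 semitones over a fourth = augmented.

augmented fourth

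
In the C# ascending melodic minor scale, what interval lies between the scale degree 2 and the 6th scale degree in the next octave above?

perfect twelfth

Spelling the C# ascending melodic minor scale: C# D# E F# G# A# B#.
That puts D# below A#.
From D# to A# is 19 semitones, exactly the perfect twelfth.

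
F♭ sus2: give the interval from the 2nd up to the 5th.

The chord tones of F♭sus2 (F♭ sus2) are F♭, G♭, C♭.
2nd = G♭; 5th = C♭.
From G♭ to C♭ is 5 semitones, exactly the perfect fourth.

P4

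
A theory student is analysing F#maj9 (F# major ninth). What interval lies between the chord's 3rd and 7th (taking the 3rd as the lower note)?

The chord tones of F# major ninth are F#, A#, C#, E#, G#.
So we need the interval from A# up to E#.
From A# to E# is 7 semitones, exactly the perfect fifth.

perfect 5th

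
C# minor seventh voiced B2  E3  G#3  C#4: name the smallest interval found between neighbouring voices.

major 3rd

Adjacent intervals: B2→E3 = perfect fourth; E3→G#3 = major third; G#3→C#4 = perfect fourth.
The smallest is E3 to G#3, a major third (4 semitones).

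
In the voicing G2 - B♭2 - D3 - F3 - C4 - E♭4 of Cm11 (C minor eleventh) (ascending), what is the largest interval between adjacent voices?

Adjacent intervals: G2→B♭2 = minor third; B♭2→D3 = major third; D3→F3 = minor third; F3→C4 = perfect fifth; C4→E♭4 = minor third.
The largest is F3 to C4, a perfect fifth (7 semitones).

perfect fifth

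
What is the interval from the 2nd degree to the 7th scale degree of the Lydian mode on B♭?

The scale runs B♭ C D E F G A.
2nd degree = C; 7th scale degree = A.
Counting 6 letters and 9 half steps from C gives a major sixth.

major sixth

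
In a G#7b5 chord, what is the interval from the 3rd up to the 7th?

G#7b5: G#-B#-D-F#.
That puts B# below F#.
5 letter names make it a fifth; at 6 semitones (a half step narrower than perfect) the quality is diminished.
This 3–7 tritone is the characteristic tension at the heart of the dominant sound.

diminished fifth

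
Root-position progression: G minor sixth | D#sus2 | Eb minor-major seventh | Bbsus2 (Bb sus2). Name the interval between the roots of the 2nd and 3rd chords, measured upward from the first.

The roots are D# and Eb.
D# up to Eb is 0 semitones, a whole step narrower than a major second, so the interval is diminished.

d2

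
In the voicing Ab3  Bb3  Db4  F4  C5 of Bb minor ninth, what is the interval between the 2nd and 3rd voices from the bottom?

Those voices are Bb3 and Db4.
3 letter names make it a third; at 3 semitones (a half step narrower than major) the quality is minor.

minor third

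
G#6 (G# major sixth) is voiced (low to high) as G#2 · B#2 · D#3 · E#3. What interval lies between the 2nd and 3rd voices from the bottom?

Those voices are B#2 and D#3.
From B# to D#: 3 semitones over a third = minor.

minor 3rd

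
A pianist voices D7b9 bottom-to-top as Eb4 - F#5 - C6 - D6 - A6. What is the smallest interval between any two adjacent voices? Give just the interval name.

major 2nd

Adjacent intervals: Eb4→F#5 = augmented ninth; F#5→C6 = diminished fifth; C6→D6 = major second; D6→A6 = perfect fifth.
The smallest is C6 to D6, a major second (2 semitones).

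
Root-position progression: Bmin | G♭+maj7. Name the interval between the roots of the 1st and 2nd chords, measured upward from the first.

diminished sixth

The roots are B and G♭.
6 letter names make it a sixth; at 7 semitones (a whole step narrower than major) the quality is diminished.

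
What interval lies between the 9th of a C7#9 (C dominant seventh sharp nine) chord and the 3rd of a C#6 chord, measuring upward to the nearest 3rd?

major second

C7#9 (C dominant seventh sharp nine) has D# as its 9th, and C#6 has E# as its 3rd.
Counting 2 letters and 2 half steps from D# gives a major second.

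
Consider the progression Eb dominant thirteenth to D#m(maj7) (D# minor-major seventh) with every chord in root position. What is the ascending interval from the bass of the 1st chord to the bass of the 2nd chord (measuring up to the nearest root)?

A7

The roots are Eb and D#.
7 letter names make it a seventh; at 12 semitones (a half step wider than major) the quality is augmented.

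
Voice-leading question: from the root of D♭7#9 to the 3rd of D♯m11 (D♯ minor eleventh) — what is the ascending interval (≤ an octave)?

A3

D♭7#9 has D♭ as its root, and D♯m11 (D♯ minor eleventh) has F♯ as its 3rd.
3 letter names make it a third; at 5 semitones (a half step wider than major) the quality is augmented.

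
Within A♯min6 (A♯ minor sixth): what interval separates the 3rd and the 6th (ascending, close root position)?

augmented 4th

The chord tones of A♯m6 (A♯ minor sixth) are A♯, C♯, E♯, F𝄪.
3rd = C♯; 6th = F𝄪.
From C♯ to F𝄪: 6 semitones over a fourth = augmented.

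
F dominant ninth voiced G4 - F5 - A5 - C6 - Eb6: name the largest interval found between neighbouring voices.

minor seventh

Adjacent intervals: G4→F5 = minor seventh; F5→A5 = major third; A5→C6 = minor third; C6→Eb6 = minor third.
The largest is G4 to F5, a minor seventh (10 semitones).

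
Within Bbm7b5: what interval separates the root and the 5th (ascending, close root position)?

d5

Spelling the chord: Bb-Db-Fb-Ab.
Root = Bb; 5th = Fb.
From Bb to Fb: 6 semitones over a fifth = diminished.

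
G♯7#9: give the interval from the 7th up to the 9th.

A3

G♯7#9 is spelled G♯ B♯ D♯ F♯ A𝄪.
So we need the interval from F♯ up to A𝄪.
F♯ up to A𝄪 is 5 semitones, a half step wider than a major third, so the interval is augmented.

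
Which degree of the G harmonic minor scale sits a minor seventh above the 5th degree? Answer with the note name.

C

The scale is G A Bb C D Eb F#.
The 5th degree is D; a minor seventh above that is C — scale degree 4.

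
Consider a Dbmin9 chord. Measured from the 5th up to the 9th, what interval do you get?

perfect fifth

Dbmin9: Db–Fb–Ab–Cb–Eb.
5th = Ab; 9th = Eb.
Ab up to Eb spans 5 letter names and 7 semitones — a perfect fifth.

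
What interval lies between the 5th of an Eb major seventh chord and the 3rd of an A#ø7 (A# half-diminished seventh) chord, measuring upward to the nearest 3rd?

Eb major seventh has Bb as its 5th, and A#ø7 (A# half-diminished seventh) has C# as its 3rd.
2 letter names make it a second; at 3 semitones (a half step wider than major) the quality is augmented.

augmented second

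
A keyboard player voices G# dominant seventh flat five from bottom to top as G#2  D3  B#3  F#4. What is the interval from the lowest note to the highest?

The outer voices are G#2 and F#4.
G# up to F# is 22 semitones, a half step narrower than a major fourteenth, so the interval is minor.

minor fourteenth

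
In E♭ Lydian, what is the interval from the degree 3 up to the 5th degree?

minor third

The scale runs E♭ F G A B♭ C D.
Degree 3 = G; 5th degree = B♭.
From G to B♭: 3 semitones over a third = minor.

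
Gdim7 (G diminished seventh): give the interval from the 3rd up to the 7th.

G diminished seventh is spelled G, B♭, D♭, F♭.
3rd = B♭; 7th = F♭.
From B♭ to F♭: 6 semitones over a fifth = diminished.

d5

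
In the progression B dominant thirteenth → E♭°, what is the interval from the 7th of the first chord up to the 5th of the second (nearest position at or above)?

The 7th of B dominant thirteenth is A; the 5th of E♭° is B𝄫.
A up to B𝄫 is 0 semitones, a whole step narrower than a major second, so the interval is diminished.

d2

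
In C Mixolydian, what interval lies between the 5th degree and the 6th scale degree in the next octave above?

C mixolydian: C D E F G A Bb.
5th degree = G; 6th scale degree (up an octave) = A.
From G to A is 14 semitones, exactly the major ninth.

major ninth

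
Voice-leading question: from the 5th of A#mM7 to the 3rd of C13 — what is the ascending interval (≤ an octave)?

A#mM7 has E# as its 5th, and C13 has E as its 3rd.
From E# to E: 11 semitones over an octave = diminished.

diminished octave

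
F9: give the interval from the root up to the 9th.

major ninth

Spelling the chord: F-A-C-Eb-G.
The root is F and the 9th is G.
F up to G spans 9 letter names and 14 semitones — a major ninth.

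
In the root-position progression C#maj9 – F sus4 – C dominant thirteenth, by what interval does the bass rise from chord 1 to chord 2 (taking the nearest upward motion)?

The roots are C# and F.
C# up to F is 4 semitones, a half step narrower than a perfect fourth, so the interval is diminished.

d4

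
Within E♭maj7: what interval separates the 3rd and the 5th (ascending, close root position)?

m3

The chord tones of E♭Δ7 are E♭ G B♭ D.
3rd = G; 5th = B♭.
G up to B♭ is 3 semitones, a half step narrower than a major third, so the interval is minor.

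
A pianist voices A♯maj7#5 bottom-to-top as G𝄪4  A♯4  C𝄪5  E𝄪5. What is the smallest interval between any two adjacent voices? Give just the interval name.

Adjacent intervals: G𝄪4→A♯4 = minor second; A♯4→C𝄪5 = major third; C𝄪5→E𝄪5 = major third.
The smallest is G𝄪4 to A♯4, a minor second (1 semitone).

minor second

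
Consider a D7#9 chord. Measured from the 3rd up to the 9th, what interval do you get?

major 7th

D dominant seventh sharp nine is spelled D, F#, A, C, E#.
That puts F# below E#.
F# up to E# spans 7 letter names and 11 semitones — a major seventh.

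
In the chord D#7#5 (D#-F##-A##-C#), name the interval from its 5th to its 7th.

diminished third

The 5th is A## and the 7th is C#.
3 letter names make it a third; at 2 semitones (a whole step narrower than major) the quality is diminished.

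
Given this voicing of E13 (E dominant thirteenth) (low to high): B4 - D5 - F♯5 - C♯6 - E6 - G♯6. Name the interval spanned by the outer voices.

The outer voices are B4 and G♯6.
Counting 13 letters and 21 half steps from B gives a major thirteenth.

M13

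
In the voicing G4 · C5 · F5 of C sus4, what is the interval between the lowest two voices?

Those voices are G4 and C5.
G up to C spans 4 letter names and 5 semitones — a perfect fourth.

perfect fourth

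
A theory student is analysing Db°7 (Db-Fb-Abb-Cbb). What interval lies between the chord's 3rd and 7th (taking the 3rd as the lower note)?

diminished 5th

The 3rd is Fb and the 7th is Cbb.
From Fb to Cbb: 6 semitones over a fifth = diminished.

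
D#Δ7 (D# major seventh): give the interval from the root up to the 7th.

M7

D#maj7 (D# major seventh): D#–F##–A#–C##.
Root = D#; 7th = C##.
D# up to C## spans 7 letter names and 11 semitones — a major seventh.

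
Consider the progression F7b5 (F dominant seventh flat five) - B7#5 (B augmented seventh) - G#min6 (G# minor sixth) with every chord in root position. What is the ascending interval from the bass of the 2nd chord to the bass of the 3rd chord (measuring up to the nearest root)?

M6

The roots are B and G#.
Counting 6 letters and 9 half steps from B gives a major sixth.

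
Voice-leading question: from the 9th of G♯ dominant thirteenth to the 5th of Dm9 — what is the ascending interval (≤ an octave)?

G♯ dominant thirteenth has A♯ as its 9th, and Dm9 has A as its 5th.
8 letter names make it an octave; at 11 semitones (a half step narrower than perfect) the quality is diminished.

diminished 8th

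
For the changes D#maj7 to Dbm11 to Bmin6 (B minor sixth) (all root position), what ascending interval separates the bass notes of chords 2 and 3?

A6

The roots are Db and B.
From Db to B: 10 semitones over a sixth = augmented.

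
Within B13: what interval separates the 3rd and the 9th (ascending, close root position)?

B dominant thirteenth: B, D♯, F♯, A, C♯, G♯.
That puts D♯ below C♯.
7 letter names make it a seventh; at 10 semitones (a half step narrower than major) the quality is minor.

m7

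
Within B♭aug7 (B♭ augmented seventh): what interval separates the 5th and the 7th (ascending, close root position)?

B♭+7 is spelled B♭-D-F♯-A♭.
That puts F♯ below A♭.
3 letter names make it a third; at 2 semitones (a whole step narrower than major) the quality is diminished.

d3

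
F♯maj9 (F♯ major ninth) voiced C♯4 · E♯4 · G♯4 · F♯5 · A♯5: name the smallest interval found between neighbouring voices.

minor third

Adjacent intervals: C♯4→E♯4 = major third; E♯4→G♯4 = minor third; G♯4→F♯5 = minor seventh; F♯5→A♯5 = major third.
The smallest is E♯4 to G♯4, a minor third (3 semitones).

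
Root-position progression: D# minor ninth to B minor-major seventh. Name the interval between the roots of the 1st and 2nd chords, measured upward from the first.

minor sixth

The roots are D# and B.
From D# to B: 8 semitones over a sixth = minor.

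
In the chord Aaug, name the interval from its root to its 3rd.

A+: A–C#–E#.
Root = A; 3rd = C#.
From A to C# is 4 semitones, exactly the major third.

major third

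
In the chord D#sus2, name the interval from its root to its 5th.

perfect 5th

The chord tones of D#sus2 are D# E# A#.
Root = D#; 5th = A#.
Counting 5 letters and 7 half steps from D# gives a perfect fifth.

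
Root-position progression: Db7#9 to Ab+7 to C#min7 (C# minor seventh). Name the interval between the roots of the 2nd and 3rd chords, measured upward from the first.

The roots are Ab and C#.
Ab up to C# is 5 semitones, a half step wider than a major third, so the interval is augmented.

A3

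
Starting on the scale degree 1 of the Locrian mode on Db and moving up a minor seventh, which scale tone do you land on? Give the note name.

Cb

The scale is Db Ebb Fb Gb Abb Bbb Cb.
The scale degree 1 is Db; a minor seventh above that is Cb — scale degree 7.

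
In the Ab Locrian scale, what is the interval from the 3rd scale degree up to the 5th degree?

minor third

Ab locrian: Ab Bbb Cb Db Ebb Fb Gb.
That puts Cb below Ebb.
Cb up to Ebb is 3 semitones, a half step narrower than a major third, so the interval is minor.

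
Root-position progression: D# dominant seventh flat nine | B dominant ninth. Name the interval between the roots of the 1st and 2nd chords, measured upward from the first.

The roots are D# and B.
D# up to B is 8 semitones, a half step narrower than a major sixth, so the interval is minor.

minor 6th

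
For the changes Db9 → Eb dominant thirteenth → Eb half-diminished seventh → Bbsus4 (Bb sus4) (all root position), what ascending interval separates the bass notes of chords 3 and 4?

The roots are Eb and Bb.
Counting 5 letters and 7 half steps from Eb gives a perfect fifth.

perfect fifth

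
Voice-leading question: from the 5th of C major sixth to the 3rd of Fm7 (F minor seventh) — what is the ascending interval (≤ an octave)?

C major sixth has G as its 5th, and Fm7 (F minor seventh) has Ab as its 3rd.
G up to Ab is 1 semitone, a half step narrower than a major second, so the interval is minor.

minor second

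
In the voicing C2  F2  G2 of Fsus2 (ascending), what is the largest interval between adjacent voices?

Adjacent intervals: C2→F2 = perfect fourth; F2→G2 = major second.
The largest is C2 to F2, a perfect fourth (5 semitones).

P4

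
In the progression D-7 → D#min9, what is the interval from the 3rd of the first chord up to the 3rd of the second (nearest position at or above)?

augmented unison

The 3rd of D-7 is F; the 3rd of D#min9 is F#.
F up to F# is 1 semitone, a half step wider than a perfect unison, so the interval is augmented.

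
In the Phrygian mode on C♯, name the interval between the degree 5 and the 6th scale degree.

minor 2nd

C♯ phrygian: C♯ D E F♯ G♯ A B.
The degree 5 is G♯ and the scale degree 6 is A.
G♯ up to A is 1 semitone, a half step narrower than a major second, so the interval is minor.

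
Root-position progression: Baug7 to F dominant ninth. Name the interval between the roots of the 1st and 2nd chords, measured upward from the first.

The roots are B and F.
From B to F: 6 semitones over a fifth = diminished.

diminished 5th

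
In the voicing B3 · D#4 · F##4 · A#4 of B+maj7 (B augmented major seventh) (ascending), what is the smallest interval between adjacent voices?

m3

Adjacent intervals: B3→D#4 = major third; D#4→F##4 = major third; F##4→A#4 = minor third.
The smallest is F##4 to A#4, a minor third (3 semitones).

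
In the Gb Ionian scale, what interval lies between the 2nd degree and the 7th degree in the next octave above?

Spelling the Gb Ionian scale: Gb Ab Bb Cb Db Eb F.
That puts Ab below F.
Ab up to F spans 13 letter names and 21 semitones — a major thirteenth.

major thirteenth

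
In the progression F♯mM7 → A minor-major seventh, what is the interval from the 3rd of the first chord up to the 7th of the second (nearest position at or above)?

The 3rd of F♯mM7 is A; the 7th of A minor-major seventh is G♯.
Counting 7 letters and 11 half steps from A gives a major seventh.

major seventh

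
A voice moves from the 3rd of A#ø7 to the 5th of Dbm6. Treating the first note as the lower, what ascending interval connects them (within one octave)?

diminished sixth

A#ø7 has C# as its 3rd, and Dbm6 has Ab as its 5th.
6 letter names make it a sixth; at 7 semitones (a whole step narrower than major) the quality is diminished.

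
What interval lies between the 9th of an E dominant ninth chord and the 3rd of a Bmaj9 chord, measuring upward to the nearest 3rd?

E dominant ninth has F♯ as its 9th, and Bmaj9 has D♯ as its 3rd.
From F♯ to D♯ is 9 semitones, exactly the major sixth.

major 6th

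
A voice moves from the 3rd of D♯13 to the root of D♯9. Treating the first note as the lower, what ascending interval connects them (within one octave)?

The 3rd of D♯13 is F𝄪; the root of D♯9 is D♯.
From F𝄪 to D♯: 8 semitones over a sixth = minor.

minor 6th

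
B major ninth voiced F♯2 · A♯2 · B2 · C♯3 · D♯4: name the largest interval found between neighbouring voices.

major ninth

Adjacent intervals: F♯2→A♯2 = major third; A♯2→B2 = minor second; B2→C♯3 = major second; C♯3→D♯4 = major ninth.
The largest is C♯3 to D♯4, a major ninth (14 semitones).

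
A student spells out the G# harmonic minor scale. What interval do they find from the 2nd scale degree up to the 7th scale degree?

major 6th

Spelling the G# harmonic minor scale: G# A# B C# D# E F##.
So we need the interval from A# up to F##.
From A# to F## is 9 semitones, exactly the major sixth.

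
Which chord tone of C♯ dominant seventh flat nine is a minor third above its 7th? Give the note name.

D

Spelling the chord: C♯–E♯–G♯–B–D.
The 7th is B. A minor third above B is D.
D is the chord's 9th.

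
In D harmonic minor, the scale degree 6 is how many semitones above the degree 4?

The scale is D E F G A Bb C#.
G up to Bb is a minor third — 3 semitones.

3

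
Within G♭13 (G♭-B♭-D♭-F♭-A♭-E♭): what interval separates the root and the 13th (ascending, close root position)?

major thirteenth

That puts G♭ below E♭.
From G♭ to E♭ is 21 semitones, exactly the major thirteenth.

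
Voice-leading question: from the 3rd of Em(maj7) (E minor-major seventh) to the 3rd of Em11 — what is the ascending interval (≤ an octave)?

perfect unison

Em(maj7) (E minor-major seventh) has G as its 3rd, and Em11 has G as its 3rd.
Counting 1 letters and 0 half steps from G gives a perfect unison.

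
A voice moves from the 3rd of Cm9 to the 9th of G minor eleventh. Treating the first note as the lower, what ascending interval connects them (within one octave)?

The 3rd of Cm9 is Eb; the 9th of G minor eleventh is A.
Eb up to A is 6 semitones, a half step wider than a perfect fourth, so the interval is augmented.

augmented 4th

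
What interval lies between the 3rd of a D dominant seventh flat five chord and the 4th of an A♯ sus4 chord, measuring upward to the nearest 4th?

The 3rd of D dominant seventh flat five is F♯; the 4th of A♯ sus4 is D♯.
From F♯ to D♯ is 9 semitones, exactly the major sixth.

M6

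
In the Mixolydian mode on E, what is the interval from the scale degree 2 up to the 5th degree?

E mixolydian: E F♯ G♯ A B C♯ D.
The scale degree 2 is F♯ and the 5th degree is B.
From F♯ to B is 5 semitones, exactly the perfect fourth.

perfect fourth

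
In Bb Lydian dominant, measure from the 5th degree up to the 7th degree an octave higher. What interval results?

Spelling Bb Lydian dominant: Bb C D E F G Ab.
So we need the interval from F up to Ab.
F up to Ab is 15 semitones, a half step narrower than a major tenth, so the interval is minor.

minor tenth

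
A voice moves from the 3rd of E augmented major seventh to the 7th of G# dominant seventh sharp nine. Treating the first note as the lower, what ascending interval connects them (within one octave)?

The 3rd of E augmented major seventh is G#; the 7th of G# dominant seventh sharp nine is F#.
G# up to F# is 10 semitones, a half step narrower than a major seventh, so the interval is minor.

m7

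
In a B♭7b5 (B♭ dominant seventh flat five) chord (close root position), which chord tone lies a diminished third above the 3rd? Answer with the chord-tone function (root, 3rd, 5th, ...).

5th

B♭7b5: B♭ D F♭ A♭.
The 3rd is D. A diminished third above D is F♭.
F♭ is the chord's 5th.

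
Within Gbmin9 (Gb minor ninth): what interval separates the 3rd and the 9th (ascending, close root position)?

Gbmin9 (Gb minor ninth): Gb–Bbb–Db–Fb–Ab.
The 3rd is Bbb and the 9th is Ab.
Counting 7 letters and 11 half steps from Bbb gives a major seventh.

major seventh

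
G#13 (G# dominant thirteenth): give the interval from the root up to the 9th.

G#13 (G# dominant thirteenth): G#–B#–D#–F#–A#–E#.
So we need the interval from G# up to A#.
Counting 9 letters and 14 half steps from G# gives a major ninth.

major 9th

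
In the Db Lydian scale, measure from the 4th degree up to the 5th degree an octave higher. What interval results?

Db lydian: Db Eb F G Ab Bb C.
So we need the interval from G up to Ab.
G up to Ab is 13 semitones, a half step narrower than a major ninth, so the interval is minor.

m9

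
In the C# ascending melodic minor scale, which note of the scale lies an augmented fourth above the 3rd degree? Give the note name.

A#

The scale is C# D# E F# G# A# B#.
The 3rd degree is E; an augmented fourth above that is A# — scale degree 6.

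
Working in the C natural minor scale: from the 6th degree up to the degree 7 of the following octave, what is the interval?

major ninth

Spelling the C natural minor scale: C D E♭ F G A♭ B♭.
6th degree = A♭; 7th scale degree (up an octave) = B♭.
Counting 9 letters and 14 half steps from A♭ gives a major ninth.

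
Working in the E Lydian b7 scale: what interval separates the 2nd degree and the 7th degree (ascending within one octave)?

minor sixth

E lydian dominant: E F# G# A# B C# D.
So we need the interval from F# up to D.
From F# to D: 8 semitones over a sixth = minor.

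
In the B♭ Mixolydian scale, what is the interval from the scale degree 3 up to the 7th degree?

The scale runs B♭ C D E♭ F G A♭.
So we need the interval from D up to A♭.
5 letter names make it a fifth; at 6 semitones (a half step narrower than perfect) the quality is diminished.

diminished fifth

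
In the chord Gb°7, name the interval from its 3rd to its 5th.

The chord tones of Gb diminished seventh are Gb Bbb Dbb Fbb.
3rd = Bbb; 5th = Dbb.
Bbb up to Dbb is 3 semitones, a half step narrower than a major third, so the interval is minor.

minor 3rd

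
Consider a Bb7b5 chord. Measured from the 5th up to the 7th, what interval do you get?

Bb7b5 is spelled Bb–D–Fb–Ab.
5th = Fb; 7th = Ab.
Counting 3 letters and 4 half steps from Fb gives a major third.

major third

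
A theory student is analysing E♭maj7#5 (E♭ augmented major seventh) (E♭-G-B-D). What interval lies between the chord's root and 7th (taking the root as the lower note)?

major seventh

The root is E♭ and the 7th is D.
E♭ up to D spans 7 letter names and 11 semitones — a major seventh.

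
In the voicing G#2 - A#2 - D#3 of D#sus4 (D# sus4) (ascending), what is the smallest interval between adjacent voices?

major second

Adjacent intervals: G#2→A#2 = major second; A#2→D#3 = perfect fourth.
The smallest is G#2 to A#2, a major second (2 semitones).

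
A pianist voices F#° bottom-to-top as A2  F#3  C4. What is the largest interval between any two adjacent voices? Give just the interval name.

Adjacent intervals: A2→F#3 = major sixth; F#3→C4 = diminished fifth.
The largest is A2 to F#3, a major sixth (9 semitones).

major sixth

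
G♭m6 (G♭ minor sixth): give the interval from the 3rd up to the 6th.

augmented 4th

Spelling the chord: G♭-B𝄫-D♭-E♭.
The 3rd is B𝄫 and the 6th is E♭.
B𝄫 up to E♭ is 6 semitones, a half step wider than a perfect fourth, so the interval is augmented.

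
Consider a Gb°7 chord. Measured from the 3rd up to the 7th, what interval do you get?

The chord tones of Gbdim7 are Gb, Bbb, Dbb, Fbb.
3rd = Bbb; 7th = Fbb.
Bbb up to Fbb is 6 semitones, a half step narrower than a perfect fifth, so the interval is diminished.

diminished fifth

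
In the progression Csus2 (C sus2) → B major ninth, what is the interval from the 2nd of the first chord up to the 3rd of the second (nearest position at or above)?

Csus2 (C sus2) has D as its 2nd, and B major ninth has D# as its 3rd.
From D to D#: 1 semitone over a unison = augmented.

A1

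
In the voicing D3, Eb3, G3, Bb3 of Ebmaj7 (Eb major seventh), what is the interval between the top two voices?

Those voices are G3 and Bb3.
G up to Bb is 3 semitones, a half step narrower than a major third, so the interval is minor.

minor third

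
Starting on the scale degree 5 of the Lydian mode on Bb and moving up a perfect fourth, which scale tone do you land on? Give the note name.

The scale is Bb C D E F G A.
The scale degree 5 is F; a perfect fourth above that is Bb — scale degree 1.

Bb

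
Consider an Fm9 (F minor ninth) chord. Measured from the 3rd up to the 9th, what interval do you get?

major 7th

Fmin9 (F minor ninth): F, Ab, C, Eb, G.
That puts Ab below G.
From Ab to G is 11 semitones, exactly the major seventh.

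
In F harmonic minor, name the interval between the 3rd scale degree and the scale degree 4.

The scale runs F G A♭ B♭ C D♭ E.
The 3rd scale degree is A♭ and the degree 4 is B♭.
From A♭ to B♭ is 2 semitones, exactly the major second.

major second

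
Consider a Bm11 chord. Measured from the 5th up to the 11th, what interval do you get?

minor seventh

Spelling the chord: B, D, F#, A, C#, E.
So we need the interval from F# up to E.
F# up to E is 10 semitones, a half step narrower than a major seventh, so the interval is minor.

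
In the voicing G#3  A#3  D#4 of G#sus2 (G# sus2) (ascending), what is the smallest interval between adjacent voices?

Adjacent intervals: G#3→A#3 = major second; A#3→D#4 = perfect fourth.
The smallest is G#3 to A#3, a major second (2 semitones).

major 2nd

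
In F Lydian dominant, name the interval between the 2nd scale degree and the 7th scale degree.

minor sixth

F lydian dominant: F G A B C D Eb.
The 2nd scale degree is G and the degree 7 is Eb.
From G to Eb: 8 semitones over a sixth = minor.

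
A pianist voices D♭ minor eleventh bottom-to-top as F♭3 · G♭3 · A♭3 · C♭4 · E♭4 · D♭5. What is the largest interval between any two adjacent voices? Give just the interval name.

m7

Adjacent intervals: F♭3→G♭3 = major second; G♭3→A♭3 = major second; A♭3→C♭4 = minor third; C♭4→E♭4 = major third; E♭4→D♭5 = minor seventh.
The largest is E♭4 to D♭5, a minor seventh (10 semitones).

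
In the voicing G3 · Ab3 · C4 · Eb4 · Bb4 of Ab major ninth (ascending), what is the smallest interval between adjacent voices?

Adjacent intervals: G3→Ab3 = minor second; Ab3→C4 = major third; C4→Eb4 = minor third; Eb4→Bb4 = perfect fifth.
The smallest is G3 to Ab3, a minor second (1 semitone).

minor 2nd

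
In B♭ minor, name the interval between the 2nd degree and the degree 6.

diminished fifth

B♭ natural minor: B♭ C D♭ E♭ F G♭ A♭.
So we need the interval from C up to G♭.
5 letter names make it a fifth; at 6 semitones (a half step narrower than perfect) the quality is diminished.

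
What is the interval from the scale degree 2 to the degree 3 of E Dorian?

m2

E dorian: E F♯ G A B C♯ D.
The scale degree 2 is F♯ and the 3rd scale degree is G.
2 letter names make it a second; at 1 semitone (a half step narrower than major) the quality is minor.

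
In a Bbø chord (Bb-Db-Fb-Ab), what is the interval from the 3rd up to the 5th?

m3

The 3rd is Db and the 5th is Fb.
3 letter names make it a third; at 3 semitones (a half step narrower than major) the quality is minor.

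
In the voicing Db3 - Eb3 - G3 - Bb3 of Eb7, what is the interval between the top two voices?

minor third

Those voices are G3 and Bb3.
From G to Bb: 3 semitones over a third = minor.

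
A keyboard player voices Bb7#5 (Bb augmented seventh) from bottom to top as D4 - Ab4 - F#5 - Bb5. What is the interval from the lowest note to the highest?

The outer voices are D4 and Bb5.
From D to Bb: 20 semitones over a thirteenth = minor.

m13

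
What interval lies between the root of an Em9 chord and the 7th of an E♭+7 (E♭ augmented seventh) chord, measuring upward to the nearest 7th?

diminished 7th

Em9 has E as its root, and E♭+7 (E♭ augmented seventh) has D♭ as its 7th.
E up to D♭ is 9 semitones, a whole step narrower than a major seventh, so the interval is diminished.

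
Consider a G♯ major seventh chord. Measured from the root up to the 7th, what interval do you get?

G♯M7: G♯, B♯, D♯, F𝄪.
That puts G♯ below F𝄪.
G♯ up to F𝄪 spans 7 letter names and 11 semitones — a major seventh.

major 7th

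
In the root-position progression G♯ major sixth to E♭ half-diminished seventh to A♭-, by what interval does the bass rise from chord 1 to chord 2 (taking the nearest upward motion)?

d6

The roots are G♯ and E♭.
G♯ up to E♭ is 7 semitones, a whole step narrower than a major sixth, so the interval is diminished.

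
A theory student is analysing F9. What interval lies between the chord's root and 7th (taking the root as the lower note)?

F9: F-A-C-Eb-G.
The root is F and the 7th is Eb.
From F to Eb: 10 semitones over a seventh = minor.

m7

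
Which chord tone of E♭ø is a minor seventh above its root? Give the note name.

Spelling the chord: E♭–G♭–B𝄫–D♭.
The root is E♭. A minor seventh above E♭ is D♭.
D♭ is the chord's 7th.

Db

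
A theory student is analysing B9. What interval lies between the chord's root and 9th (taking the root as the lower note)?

B9: B, D♯, F♯, A, C♯.
Root = B; 9th = C♯.
From B to C♯ is 14 semitones, exactly the major ninth.

major ninth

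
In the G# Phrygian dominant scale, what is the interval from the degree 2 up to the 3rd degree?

G# phrygian dominant: G# A B# C# D# E F#.
The degree 2 is A and the scale degree 3 is B#.
From A to B#: 3 semitones over a second = augmented.

augmented second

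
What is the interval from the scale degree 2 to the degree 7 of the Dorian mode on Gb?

minor sixth

Spelling the Dorian mode on Gb: Gb Ab Bbb Cb Db Eb Fb.
That puts Ab below Fb.
Ab up to Fb is 8 semitones, a half step narrower than a major sixth, so the interval is minor.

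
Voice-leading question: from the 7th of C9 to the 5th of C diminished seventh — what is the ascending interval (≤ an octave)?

m6

The 7th of C9 is Bb; the 5th of C diminished seventh is Gb.
6 letter names make it a sixth; at 8 semitones (a half step narrower than major) the quality is minor.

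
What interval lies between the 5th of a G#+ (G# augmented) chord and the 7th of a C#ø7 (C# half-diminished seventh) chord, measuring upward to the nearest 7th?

diminished 6th

G#+ (G# augmented) has D## as its 5th, and C#ø7 (C# half-diminished seventh) has B as its 7th.
6 letter names make it a sixth; at 7 semitones (a whole step narrower than major) the quality is diminished.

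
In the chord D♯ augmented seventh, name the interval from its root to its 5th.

The chord tones of D♯aug7 (D♯ augmented seventh) are D♯–F𝄪–A𝄪–C♯.
That puts D♯ below A𝄪.
From D♯ to A𝄪: 8 semitones over a fifth = augmented.

augmented fifth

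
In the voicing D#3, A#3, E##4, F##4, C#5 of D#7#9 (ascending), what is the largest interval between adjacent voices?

augmented fifth

Adjacent intervals: D#3→A#3 = perfect fifth; A#3→E##4 = augmented fifth; E##4→F##4 = minor second; F##4→C#5 = diminished fifth.
The largest is A#3 to E##4, an augmented fifth (8 semitones).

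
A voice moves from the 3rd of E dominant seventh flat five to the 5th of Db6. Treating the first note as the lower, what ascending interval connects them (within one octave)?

diminished 2nd

The 3rd of E dominant seventh flat five is G#; the 5th of Db6 is Ab.
From G# to Ab: 0 semitones over a second = diminished.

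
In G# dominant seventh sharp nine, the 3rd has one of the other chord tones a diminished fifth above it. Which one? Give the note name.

F#

Spelling the chord: G#, B#, D#, F#, A##.
The 3rd is B#. A diminished fifth above B# is F#.
F# is the chord's 7th.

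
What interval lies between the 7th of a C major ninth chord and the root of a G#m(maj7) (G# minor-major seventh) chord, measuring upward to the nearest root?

major sixth

The 7th of C major ninth is B; the root of G#m(maj7) (G# minor-major seventh) is G#.
From B to G# is 9 semitones, exactly the major sixth.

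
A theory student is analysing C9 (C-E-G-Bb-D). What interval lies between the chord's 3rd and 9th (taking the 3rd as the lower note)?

minor seventh

The 3rd is E and the 9th is D.
From E to D: 10 semitones over a seventh = minor.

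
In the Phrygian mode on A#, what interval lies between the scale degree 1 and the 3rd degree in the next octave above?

m10

Spelling the Phrygian mode on A#: A# B C# D# E# F# G#.
That puts A# below C#.
A# up to C# is 15 semitones, a half step narrower than a major tenth, so the interval is minor.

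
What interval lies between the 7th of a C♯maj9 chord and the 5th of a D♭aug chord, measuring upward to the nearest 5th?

The 7th of C♯maj9 is B♯; the 5th of D♭aug is A.
7 letter names make it a seventh; at 9 semitones (a whole step narrower than major) the quality is diminished.

diminished 7th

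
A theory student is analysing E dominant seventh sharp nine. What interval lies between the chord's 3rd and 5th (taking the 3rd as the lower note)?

E dominant seventh sharp nine: E G# B D F##.
3rd = G#; 5th = B.
3 letter names make it a third; at 3 semitones (a half step narrower than major) the quality is minor.

m3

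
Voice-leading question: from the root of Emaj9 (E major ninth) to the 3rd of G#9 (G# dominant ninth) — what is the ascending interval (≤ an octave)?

augmented 5th

The root of Emaj9 (E major ninth) is E; the 3rd of G#9 (G# dominant ninth) is B#.
E up to B# is 8 semitones, a half step wider than a perfect fifth, so the interval is augmented.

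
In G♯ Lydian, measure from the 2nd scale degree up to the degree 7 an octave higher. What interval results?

The scale runs G♯ A♯ B♯ C𝄪 D♯ E♯ F𝄪.
The 2nd scale degree is A♯ and the degree 7 (up an octave) is F𝄪.
Counting 13 letters and 21 half steps from A♯ gives a major thirteenth.

major thirteenth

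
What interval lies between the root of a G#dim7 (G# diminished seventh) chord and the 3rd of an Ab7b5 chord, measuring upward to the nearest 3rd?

G#dim7 (G# diminished seventh) has G# as its root, and Ab7b5 has C as its 3rd.
G# up to C is 4 semitones, a half step narrower than a perfect fourth, so the interval is diminished.

diminished fourth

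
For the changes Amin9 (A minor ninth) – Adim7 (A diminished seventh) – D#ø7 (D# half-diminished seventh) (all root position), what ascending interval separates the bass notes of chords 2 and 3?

The roots are A and D#.
A up to D# is 6 semitones, a half step wider than a perfect fourth, so the interval is augmented.

A4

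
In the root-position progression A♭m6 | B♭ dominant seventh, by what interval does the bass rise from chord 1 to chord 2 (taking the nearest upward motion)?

major second

The roots are A♭ and B♭.
From A♭ to B♭ is 2 semitones, exactly the major second.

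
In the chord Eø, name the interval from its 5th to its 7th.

major 3rd

Em7b5: E G Bb D.
5th = Bb; 7th = D.
Bb up to D spans 3 letter names and 4 semitones — a major third.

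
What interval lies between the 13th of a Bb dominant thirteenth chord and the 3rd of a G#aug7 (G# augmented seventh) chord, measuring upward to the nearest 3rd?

Bb dominant thirteenth has G as its 13th, and G#aug7 (G# augmented seventh) has B# as its 3rd.
3 letter names make it a third; at 5 semitones (a half step wider than major) the quality is augmented.

augmented third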